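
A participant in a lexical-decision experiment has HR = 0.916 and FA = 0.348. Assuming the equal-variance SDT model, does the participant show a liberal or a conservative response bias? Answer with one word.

z(H) = 1.379, z(FA) = -0.391
c = −½·(z(H) + z(FA)) = -0.494
c < 0 → liberal criterion (biased toward responding “yes”).

liberal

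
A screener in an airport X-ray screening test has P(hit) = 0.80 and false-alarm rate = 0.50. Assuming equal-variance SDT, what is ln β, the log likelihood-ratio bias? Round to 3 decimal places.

ln β = -0.354

Φ⁻¹(H) = Φ⁻¹(0.80) = 0.8416
Φ⁻¹(FA) = Φ⁻¹(0.50) = 0.0000
ln β = −½·[z(H)² − z(FA)²] = −0.5 × (0.7083 − 0.0000) = -0.35415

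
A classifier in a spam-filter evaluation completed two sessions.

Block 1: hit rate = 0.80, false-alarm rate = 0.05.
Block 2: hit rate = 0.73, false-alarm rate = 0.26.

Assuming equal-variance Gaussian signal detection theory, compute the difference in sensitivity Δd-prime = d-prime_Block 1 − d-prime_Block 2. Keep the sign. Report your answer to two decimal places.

Block 1: z(0.80) = 0.842, z(0.05) = -1.645, d' = 2.487
Block 2: z(0.73) = 0.613, z(0.26) = -0.643, d' = 1.256
Δd' = d'_Block 1 − d'_Block 2 = 2.487 − 1.256 = 1.231
Block 1 has the higher sensitivity.

Δd-prime = 1.23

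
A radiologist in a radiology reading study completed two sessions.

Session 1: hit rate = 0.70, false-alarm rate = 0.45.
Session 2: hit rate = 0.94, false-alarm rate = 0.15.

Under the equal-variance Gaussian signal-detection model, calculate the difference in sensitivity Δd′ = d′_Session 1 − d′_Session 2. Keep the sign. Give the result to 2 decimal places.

Δd′ = -1.94

Session 1: z(0.70) = 0.524, z(0.45) = -0.126, d' = 0.650
Session 2: z(0.94) = 1.555, z(0.15) = -1.036, d' = 2.591
Δd' = d'_Session 1 − d'_Session 2 = 0.650 − 2.591 = -1.941
Session 2 has the higher sensitivity.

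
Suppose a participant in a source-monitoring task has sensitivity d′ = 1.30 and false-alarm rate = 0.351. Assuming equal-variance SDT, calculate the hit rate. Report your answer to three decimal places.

hit rate = 0.821

z(false-alarm rate) = z(0.351) = -0.3826
z(H) = z(FA) + d' = -0.3826 + 1.30 = 0.9174
hit rate = Φ(0.9174) = 0.8205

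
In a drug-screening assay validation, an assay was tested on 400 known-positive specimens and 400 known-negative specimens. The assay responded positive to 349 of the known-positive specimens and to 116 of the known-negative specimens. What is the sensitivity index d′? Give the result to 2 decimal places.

d′ = 1.69

H = 349/400 = 0.8725
FA = 116/400 = 0.2900
z(0.8725) = 1.1383, z(0.2900) = -0.5534
d' = z(H) − z(FA) = 1.1383 − (-0.5534) = 1.6917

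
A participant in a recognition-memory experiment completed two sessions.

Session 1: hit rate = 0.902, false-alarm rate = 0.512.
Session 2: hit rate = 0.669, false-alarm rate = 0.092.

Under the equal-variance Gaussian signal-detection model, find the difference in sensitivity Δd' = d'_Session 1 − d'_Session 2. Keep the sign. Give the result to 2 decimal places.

Session 1: z(0.902) = 1.293, z(0.512) = 0.030, d' = 1.263
Session 2: z(0.669) = 0.437, z(0.092) = -1.329, d' = 1.766
Δd' = d'_Session 1 − d'_Session 2 = 1.263 − 1.766 = -0.503
Session 2 has the higher sensitivity.

Δd' = -0.50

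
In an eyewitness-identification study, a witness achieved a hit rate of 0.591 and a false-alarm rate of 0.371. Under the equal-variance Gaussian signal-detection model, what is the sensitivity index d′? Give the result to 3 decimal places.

z(H) = z(0.591) = 0.2301
z(FA) = z(0.371) = -0.3292
d' = z(H) − z(FA) = 0.2301 − (-0.3292) = 0.5593

d′ = 0.559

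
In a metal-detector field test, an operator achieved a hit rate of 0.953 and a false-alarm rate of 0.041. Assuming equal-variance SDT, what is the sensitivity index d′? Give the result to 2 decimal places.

d′ = 3.41

z(0.953) = 1.6747, z(0.041) = -1.7392
d' = z(H) − z(FA) = 1.6747 − (-1.7392) = 3.4139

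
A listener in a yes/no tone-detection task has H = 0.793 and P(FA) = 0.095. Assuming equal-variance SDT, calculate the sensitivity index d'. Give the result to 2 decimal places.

z(0.793) = 0.8169, z(0.095) = -1.3106
d' = z(H) − z(FA) = 0.8169 − (-1.3106) = 2.1275

d' = 2.13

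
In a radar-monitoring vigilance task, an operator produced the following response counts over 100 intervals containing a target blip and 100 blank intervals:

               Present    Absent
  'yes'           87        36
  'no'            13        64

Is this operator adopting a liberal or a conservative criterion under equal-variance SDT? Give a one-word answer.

z(H) = 1.126, z(FA) = -0.358
c = −½·(z(H) + z(FA)) = -0.384
c < 0 → liberal criterion (biased toward responding “yes”).

liberal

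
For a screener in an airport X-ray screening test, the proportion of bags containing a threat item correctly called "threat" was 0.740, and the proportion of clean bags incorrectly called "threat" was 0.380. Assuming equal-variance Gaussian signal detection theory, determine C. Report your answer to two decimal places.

z(H) = z(0.740) = 0.643
z(FA) = z(0.380) = -0.305
c = −½·[z(H) + z(FA)] = −0.5 × (0.643 + (-0.305)) = -0.169

C = -0.17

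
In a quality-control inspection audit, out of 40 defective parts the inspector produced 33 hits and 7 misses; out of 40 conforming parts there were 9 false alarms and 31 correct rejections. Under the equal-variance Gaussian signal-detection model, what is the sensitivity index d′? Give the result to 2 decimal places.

d′ = 1.69

H = 33/40 = 0.8250
FA = 9/40 = 0.2250
z(H) = z(0.8250) = 0.9346
z(FA) = z(0.2250) = -0.7554
d' = z(H) − z(FA) = 0.9346 − (-0.7554) = 1.6900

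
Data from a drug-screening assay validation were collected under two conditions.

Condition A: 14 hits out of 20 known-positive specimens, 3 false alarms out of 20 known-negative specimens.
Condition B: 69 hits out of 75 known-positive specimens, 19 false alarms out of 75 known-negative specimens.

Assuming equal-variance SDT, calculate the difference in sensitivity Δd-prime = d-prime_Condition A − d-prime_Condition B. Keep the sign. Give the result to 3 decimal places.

Condition A: z(0.7000) = 0.5244, z(0.1500) = -1.0364, d' = 1.5608
Condition B: z(0.9200) = 1.4051, z(0.2533) = -0.6641, d' = 2.0692
Δd' = d'_Condition A − d'_Condition B = 1.5608 − 2.0692 = -0.5084
Condition B has the higher sensitivity.

Δd-prime = -0.508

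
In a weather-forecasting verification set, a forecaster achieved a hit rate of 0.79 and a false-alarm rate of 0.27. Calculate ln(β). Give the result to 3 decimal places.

Φ⁻¹(0.79) = 0.8064, Φ⁻¹(0.27) = -0.6128
ln β = −½·[z(H)² − z(FA)²] = −0.5 × (0.6503 − 0.3755) = -0.1374

ln β = -0.137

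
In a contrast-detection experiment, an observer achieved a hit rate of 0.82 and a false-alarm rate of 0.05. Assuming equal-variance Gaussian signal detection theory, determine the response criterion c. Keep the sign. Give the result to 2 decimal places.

c = 0.36

z(H) = 0.9154
z(FA) = -1.6449
c = −½·[z(H) + z(FA)] = −0.5 × (0.9154 + (-1.6449)) = 0.36475
c > 0: the observer has a conservative response bias.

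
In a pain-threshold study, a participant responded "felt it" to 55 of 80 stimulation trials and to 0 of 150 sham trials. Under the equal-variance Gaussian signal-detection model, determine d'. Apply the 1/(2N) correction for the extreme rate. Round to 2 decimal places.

d' = 3.20

The false-alarm rate is 0/150 = 0, so apply the 1/(2N) correction: FA → 1/(2·150) = 0.00333.
z(H) = z(0.68750) = 0.489
z(FA) = z(0.00333) = -2.713
d' = 0.489 − (-2.713) = 3.202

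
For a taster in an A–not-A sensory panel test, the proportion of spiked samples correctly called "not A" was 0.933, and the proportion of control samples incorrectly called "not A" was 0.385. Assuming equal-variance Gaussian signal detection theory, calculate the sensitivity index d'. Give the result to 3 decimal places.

d' = 1.791

z(H) = z(0.933) = 1.4985
z(FA) = z(0.385) = -0.2924
d' = z(H) − z(FA) = 1.4985 − (-0.2924) = 1.7909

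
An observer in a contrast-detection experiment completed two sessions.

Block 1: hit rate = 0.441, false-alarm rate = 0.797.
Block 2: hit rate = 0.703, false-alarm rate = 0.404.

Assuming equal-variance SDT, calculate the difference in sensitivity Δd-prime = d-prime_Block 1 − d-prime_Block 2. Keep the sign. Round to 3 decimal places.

Δd-prime = -1.755

Block 1: z(0.441) = -0.1484, z(0.797) = 0.8310, d' = -0.9794
Block 2: z(0.703) = 0.5330, z(0.404) = -0.2430, d' = 0.7760
Δd' = d'_Block 1 − d'_Block 2 = -0.9794 − 0.7760 = -1.7554
Block 2 has the higher sensitivity.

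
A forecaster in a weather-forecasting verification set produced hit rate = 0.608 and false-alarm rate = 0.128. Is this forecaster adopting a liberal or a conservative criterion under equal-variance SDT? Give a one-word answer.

conservative

z(H) = 0.274, z(FA) = -1.136
c = −½·(z(H) + z(FA)) = 0.431
c > 0 → conservative criterion (biased toward responding “no”).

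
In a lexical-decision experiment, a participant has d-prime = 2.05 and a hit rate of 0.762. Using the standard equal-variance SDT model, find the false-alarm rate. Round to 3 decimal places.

z(hit rate) = z(0.762) = 0.7128
z(FA) = z(H) − d' = 0.7128 − 2.05 = -1.3372
false-alarm rate = Φ(-1.3372) = 0.0906

false-alarm rate = 0.091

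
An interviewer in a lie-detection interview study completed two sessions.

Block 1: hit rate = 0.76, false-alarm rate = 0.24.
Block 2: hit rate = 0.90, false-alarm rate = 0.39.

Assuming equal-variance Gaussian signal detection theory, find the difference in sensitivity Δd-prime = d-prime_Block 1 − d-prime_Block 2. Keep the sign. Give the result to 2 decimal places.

Δd-prime = -0.15

Block 1: z(0.76) = 0.706, z(0.24) = -0.706, d' = 1.412
Block 2: z(0.90) = 1.282, z(0.39) = -0.279, d' = 1.561
Δd' = d'_Block 1 − d'_Block 2 = 1.412 − 1.561 = -0.149
Block 2 has the higher sensitivity.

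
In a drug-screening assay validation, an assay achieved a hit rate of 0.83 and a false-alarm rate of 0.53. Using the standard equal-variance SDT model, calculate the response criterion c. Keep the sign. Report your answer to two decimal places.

z(H) = 0.954
z(FA) = 0.075
c = −½·[z(H) + z(FA)] = −0.5 × (0.954 + 0.075) = -0.5145

c = -0.51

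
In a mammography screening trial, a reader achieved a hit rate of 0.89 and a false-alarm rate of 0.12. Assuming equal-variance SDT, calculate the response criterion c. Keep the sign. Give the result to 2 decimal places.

z(H) = z(0.89) = 1.2265
z(FA) = z(0.12) = -1.1750
c = −½·[z(H) + z(FA)] = −0.5 × (1.2265 + (-1.1750)) = -0.02575

c = -0.03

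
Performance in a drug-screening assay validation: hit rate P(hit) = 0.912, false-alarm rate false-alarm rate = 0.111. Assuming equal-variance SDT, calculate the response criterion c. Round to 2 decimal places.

c = -0.07

z(H) = 1.353
z(FA) = -1.221
c = −½·[z(H) + z(FA)] = −0.5 × (1.353 + (-1.221)) = -0.066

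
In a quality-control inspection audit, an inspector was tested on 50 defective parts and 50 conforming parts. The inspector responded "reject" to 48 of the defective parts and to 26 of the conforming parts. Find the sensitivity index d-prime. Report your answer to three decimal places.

H = 48/50 = 0.9600
FA = 26/50 = 0.5200
z(0.9600) = 1.7507, z(0.5200) = 0.0502
d' = z(H) − z(FA) = 1.7507 − 0.0502 = 1.7005

d-prime = 1.701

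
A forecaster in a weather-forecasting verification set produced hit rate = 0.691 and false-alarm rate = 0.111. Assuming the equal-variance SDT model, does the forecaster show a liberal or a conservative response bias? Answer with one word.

z(H) = 0.499, z(FA) = -1.221
c = −½·(z(H) + z(FA)) = 0.361
c > 0 → conservative criterion (biased toward responding “no”).

conservative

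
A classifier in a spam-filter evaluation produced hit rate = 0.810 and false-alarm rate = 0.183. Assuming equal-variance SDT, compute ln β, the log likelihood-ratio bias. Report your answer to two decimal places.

ln β = 0.02

Φ⁻¹(0.810) = 0.878, Φ⁻¹(0.183) = -0.904
ln β = −½·[z(H)² − z(FA)²] = −0.5 × (0.771 − 0.817) = 0.023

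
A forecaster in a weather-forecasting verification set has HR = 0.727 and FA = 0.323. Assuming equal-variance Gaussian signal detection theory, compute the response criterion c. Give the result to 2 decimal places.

c = -0.07

z(H) = z(0.727) = 0.6038
z(FA) = z(0.323) = -0.4593
c = −½·[z(H) + z(FA)] = −0.5 × (0.6038 + (-0.4593)) = -0.07225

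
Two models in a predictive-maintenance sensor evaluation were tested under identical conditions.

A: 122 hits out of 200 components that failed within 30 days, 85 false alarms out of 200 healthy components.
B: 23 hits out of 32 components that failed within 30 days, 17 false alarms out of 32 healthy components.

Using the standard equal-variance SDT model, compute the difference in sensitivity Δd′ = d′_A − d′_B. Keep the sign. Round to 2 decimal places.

A: z(0.6100) = 0.279, z(0.4250) = -0.189, d' = 0.468
B: z(0.7188) = 0.579, z(0.5312) = 0.078, d' = 0.501
Δd' = d'_A − d'_B = 0.468 − 0.501 = -0.033
B has the higher sensitivity.

Δd′ = -0.03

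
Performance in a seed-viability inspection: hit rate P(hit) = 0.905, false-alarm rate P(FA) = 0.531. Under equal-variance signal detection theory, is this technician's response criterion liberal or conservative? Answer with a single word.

z(H) = 1.311, z(FA) = 0.078
c = −½·(z(H) + z(FA)) = -0.6945
c < 0 → liberal criterion (biased toward responding “yes”).

liberal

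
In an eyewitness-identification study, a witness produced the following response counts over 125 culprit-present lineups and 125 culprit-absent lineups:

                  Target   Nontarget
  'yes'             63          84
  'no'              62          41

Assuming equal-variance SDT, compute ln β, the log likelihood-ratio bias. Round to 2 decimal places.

ln β = 0.10

H = 63/125 = 0.5040
FA = 84/125 = 0.6720
z(0.5040) = 0.010, z(0.6720) = 0.445
ln β = −½·[z(H)² − z(FA)²] = −0.5 × (0.000 − 0.198) = 0.099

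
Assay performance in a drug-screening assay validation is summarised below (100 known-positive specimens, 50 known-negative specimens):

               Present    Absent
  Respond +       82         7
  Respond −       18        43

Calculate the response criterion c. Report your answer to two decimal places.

c = 0.08

H = 82/100 = 0.8200
FA = 7/50 = 0.1400
z(H) = 0.9154
z(FA) = -1.0803
c = −½·[z(H) + z(FA)] = −0.5 × (0.9154 + (-1.0803)) = 0.08245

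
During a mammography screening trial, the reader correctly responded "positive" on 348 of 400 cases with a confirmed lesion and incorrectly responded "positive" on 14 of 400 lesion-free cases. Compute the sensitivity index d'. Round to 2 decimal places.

H = 348/400 = 0.8700
FA = 14/400 = 0.0350
z(0.8700) = 1.126, z(0.0350) = -1.812
d' = z(H) − z(FA) = 1.126 − (-1.812) = 2.938

d' = 2.94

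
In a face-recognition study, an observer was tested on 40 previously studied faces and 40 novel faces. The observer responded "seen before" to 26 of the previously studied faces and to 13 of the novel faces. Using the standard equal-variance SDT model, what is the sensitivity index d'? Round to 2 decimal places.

H = 26/40 = 0.6500
FA = 13/40 = 0.3250
z(0.6500) = 0.385, z(0.3250) = -0.454
d' = z(H) − z(FA) = 0.385 − (-0.454) = 0.839

d' = 0.84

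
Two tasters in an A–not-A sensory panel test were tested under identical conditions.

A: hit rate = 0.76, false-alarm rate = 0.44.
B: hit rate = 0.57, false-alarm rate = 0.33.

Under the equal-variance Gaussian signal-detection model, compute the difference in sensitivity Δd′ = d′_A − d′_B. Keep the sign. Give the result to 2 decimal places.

A: z(0.76) = 0.706, z(0.44) = -0.151, d' = 0.857
B: z(0.57) = 0.176, z(0.33) = -0.440, d' = 0.616
Δd' = d'_A − d'_B = 0.857 − 0.616 = 0.241
A has the higher sensitivity.

Δd′ = 0.24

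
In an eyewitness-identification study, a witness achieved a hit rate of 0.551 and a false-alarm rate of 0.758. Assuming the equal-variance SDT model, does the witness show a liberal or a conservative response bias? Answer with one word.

liberal

z(H) = 0.128, z(FA) = 0.700
c = −½·(z(H) + z(FA)) = -0.414
c < 0 → liberal criterion (biased toward responding “yes”).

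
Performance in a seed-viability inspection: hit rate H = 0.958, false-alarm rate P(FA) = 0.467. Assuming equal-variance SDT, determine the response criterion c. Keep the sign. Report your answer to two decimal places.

c = -0.82

Φ⁻¹(H) = Φ⁻¹(0.958) = 1.728
Φ⁻¹(FA) = Φ⁻¹(0.467) = -0.083
c = −½·[z(H) + z(FA)] = −0.5 × (1.728 + (-0.083)) = -0.8225
c < 0: the technician has a liberal response bias.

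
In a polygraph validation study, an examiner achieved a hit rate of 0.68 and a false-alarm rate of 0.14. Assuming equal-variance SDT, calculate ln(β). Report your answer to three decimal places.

ln β = 0.474

z(0.68) = 0.4677, z(0.14) = -1.0803
ln β = −½·[z(H)² − z(FA)²] = −0.5 × (0.2187 − 1.1670) = 0.47415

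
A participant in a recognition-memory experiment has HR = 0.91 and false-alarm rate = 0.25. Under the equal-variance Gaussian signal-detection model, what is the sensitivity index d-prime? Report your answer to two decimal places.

Φ⁻¹(0.91) = 1.341, Φ⁻¹(0.25) = -0.674
d' = z(H) − z(FA) = 1.341 − (-0.674) = 2.015

d-prime = 2.02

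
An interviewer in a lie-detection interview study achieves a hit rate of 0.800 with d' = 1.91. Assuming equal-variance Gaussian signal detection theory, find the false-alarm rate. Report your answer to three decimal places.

false-alarm rate = 0.143

z(hit rate) = z(0.800) = 0.8416
z(FA) = z(H) − d' = 0.8416 − 1.91 = -1.0684
false-alarm rate = Φ(-1.0684) = 0.1427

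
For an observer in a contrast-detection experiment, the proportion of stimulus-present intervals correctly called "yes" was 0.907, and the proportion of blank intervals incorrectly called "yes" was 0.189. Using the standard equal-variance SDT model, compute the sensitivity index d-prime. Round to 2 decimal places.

d-prime = 2.20

z(H) = z(0.907) = 1.3225
z(FA) = z(0.189) = -0.8816
d' = z(H) − z(FA) = 1.3225 − (-0.8816) = 2.2041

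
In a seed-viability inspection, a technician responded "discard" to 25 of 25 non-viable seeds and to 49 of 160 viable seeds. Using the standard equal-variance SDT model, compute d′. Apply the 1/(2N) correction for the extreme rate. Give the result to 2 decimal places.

d′ = 2.56

The hit rate is 25/25 = 1, so apply the 1/(2N) correction: H → 1 − 1/(2·25) = 0.98000.
z(H) = z(0.98000) = 2.054
z(FA) = z(0.30625) = -0.507
d' = 2.054 − (-0.507) = 2.561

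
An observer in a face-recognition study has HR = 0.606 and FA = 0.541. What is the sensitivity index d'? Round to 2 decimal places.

d' = 0.17

Φ⁻¹(0.606) = 0.2689, Φ⁻¹(0.541) = 0.1030
d' = z(H) − z(FA) = 0.2689 − 0.1030 = 0.1659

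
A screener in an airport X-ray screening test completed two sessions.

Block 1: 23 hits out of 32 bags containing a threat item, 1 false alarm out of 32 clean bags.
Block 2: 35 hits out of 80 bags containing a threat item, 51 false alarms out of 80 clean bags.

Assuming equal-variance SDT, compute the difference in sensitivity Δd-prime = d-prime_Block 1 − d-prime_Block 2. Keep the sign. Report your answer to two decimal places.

Block 1: z(0.7188) = 0.579, z(0.0312) = -1.863, d' = 2.442
Block 2: z(0.4375) = -0.157, z(0.6375) = 0.352, d' = -0.509
Δd' = d'_Block 1 − d'_Block 2 = 2.442 − (-0.509) = 2.951
Block 1 has the higher sensitivity.

Δd-prime = 2.95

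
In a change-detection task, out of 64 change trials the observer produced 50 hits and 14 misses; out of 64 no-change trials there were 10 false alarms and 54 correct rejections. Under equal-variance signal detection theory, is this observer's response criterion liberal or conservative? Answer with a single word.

z(H) = 0.776, z(FA) = -1.010
c = −½·(z(H) + z(FA)) = 0.117
c > 0 → conservative criterion (biased toward responding “no”).

conservative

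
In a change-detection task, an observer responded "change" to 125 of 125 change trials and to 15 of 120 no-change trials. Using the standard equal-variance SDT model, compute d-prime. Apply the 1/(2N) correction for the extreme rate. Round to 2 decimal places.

The hit rate is 125/125 = 1, so apply the 1/(2N) correction: H → 1 − 1/(2·125) = 0.99600.
z(H) = z(0.99600) = 2.652
z(FA) = z(0.12500) = -1.150
d' = 2.652 − (-1.150) = 3.802

d-prime = 3.80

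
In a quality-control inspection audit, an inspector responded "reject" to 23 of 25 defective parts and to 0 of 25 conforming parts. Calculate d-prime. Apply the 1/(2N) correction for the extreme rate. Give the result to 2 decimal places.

d-prime = 3.46

The false-alarm rate is 0/25 = 0, so apply the 1/(2N) correction: FA → 1/(2·25) = 0.02000.
z(H) = z(0.92000) = 1.405
z(FA) = z(0.02000) = -2.054
d' = 1.405 − (-2.054) = 3.459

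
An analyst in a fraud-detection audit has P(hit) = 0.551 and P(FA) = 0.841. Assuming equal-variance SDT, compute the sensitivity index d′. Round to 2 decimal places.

z(H) = 0.128
z(FA) = 0.999
d' = z(H) − z(FA) = 0.128 − 0.999 = -0.871

d′ = -0.87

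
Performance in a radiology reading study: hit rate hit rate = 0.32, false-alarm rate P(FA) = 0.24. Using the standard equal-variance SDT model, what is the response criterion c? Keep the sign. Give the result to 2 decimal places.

z(0.32) = -0.4677, z(0.24) = -0.7063
c = −½·[z(H) + z(FA)] = −0.5 × (-0.4677 + (-0.7063)) = 0.5870

c = 0.59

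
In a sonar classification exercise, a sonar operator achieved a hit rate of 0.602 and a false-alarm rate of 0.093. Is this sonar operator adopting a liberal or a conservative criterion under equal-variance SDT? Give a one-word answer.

conservative

z(H) = 0.259, z(FA) = -1.323
c = −½·(z(H) + z(FA)) = 0.532
c > 0 → conservative criterion (biased toward responding “no”).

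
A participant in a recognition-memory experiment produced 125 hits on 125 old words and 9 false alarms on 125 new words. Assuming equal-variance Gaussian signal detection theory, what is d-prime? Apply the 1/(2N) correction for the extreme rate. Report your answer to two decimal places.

d-prime = 4.11

The hit rate is 125/125 = 1, so apply the 1/(2N) correction: H → 1 − 1/(2·125) = 0.99600.
z(H) = z(0.99600) = 2.652
z(FA) = z(0.07200) = -1.461
d' = 2.652 − (-1.461) = 4.113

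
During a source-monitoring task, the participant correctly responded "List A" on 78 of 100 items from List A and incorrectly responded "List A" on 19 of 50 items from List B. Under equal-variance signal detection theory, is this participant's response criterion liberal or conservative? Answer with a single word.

z(H) = 0.772, z(FA) = -0.305
c = −½·(z(H) + z(FA)) = -0.2335
c < 0 → liberal criterion (biased toward responding “yes”).

liberal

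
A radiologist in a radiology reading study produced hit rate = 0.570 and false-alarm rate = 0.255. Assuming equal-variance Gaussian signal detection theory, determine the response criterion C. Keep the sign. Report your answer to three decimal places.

z(H) = z(0.570) = 0.1764
z(FA) = z(0.255) = -0.6588
c = −½·[z(H) + z(FA)] = −0.5 × (0.1764 + (-0.6588)) = 0.2412

C = 0.241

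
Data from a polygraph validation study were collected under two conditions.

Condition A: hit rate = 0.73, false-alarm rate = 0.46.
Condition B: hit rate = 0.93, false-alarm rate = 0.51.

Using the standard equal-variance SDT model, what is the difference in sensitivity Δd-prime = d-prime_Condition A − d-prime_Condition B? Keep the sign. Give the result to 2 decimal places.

Δd-prime = -0.74

Condition A: z(0.73) = 0.613, z(0.46) = -0.100, d' = 0.713
Condition B: z(0.93) = 1.476, z(0.51) = 0.025, d' = 1.451
Δd' = d'_Condition A − d'_Condition B = 0.713 − 1.451 = -0.738
Condition B has the higher sensitivity.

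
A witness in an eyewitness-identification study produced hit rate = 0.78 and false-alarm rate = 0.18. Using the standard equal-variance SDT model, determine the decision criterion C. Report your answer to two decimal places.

Φ⁻¹(H) = Φ⁻¹(0.78) = 0.7722
Φ⁻¹(FA) = Φ⁻¹(0.18) = -0.9154
c = −½·[z(H) + z(FA)] = −0.5 × (0.7722 + (-0.9154)) = 0.0716

C = 0.07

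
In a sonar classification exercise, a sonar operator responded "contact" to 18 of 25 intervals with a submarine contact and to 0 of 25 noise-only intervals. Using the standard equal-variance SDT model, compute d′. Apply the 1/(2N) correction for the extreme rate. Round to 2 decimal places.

d′ = 2.64

The false-alarm rate is 0/25 = 0, so apply the 1/(2N) correction: FA → 1/(2·25) = 0.02000.
z(H) = z(0.72000) = 0.583
z(FA) = z(0.02000) = -2.054
d' = 0.583 − (-2.054) = 2.637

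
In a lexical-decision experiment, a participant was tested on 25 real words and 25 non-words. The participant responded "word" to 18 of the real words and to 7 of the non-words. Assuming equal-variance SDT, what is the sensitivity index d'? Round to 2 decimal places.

d' = 1.17

H = 18/25 = 0.7200
FA = 7/25 = 0.2800
z(0.7200) = 0.583, z(0.2800) = -0.583
d' = z(H) − z(FA) = 0.583 − (-0.583) = 1.166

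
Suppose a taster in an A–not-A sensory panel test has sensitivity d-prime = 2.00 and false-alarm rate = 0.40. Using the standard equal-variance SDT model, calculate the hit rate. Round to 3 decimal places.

hit rate = 0.960

z(false-alarm rate) = z(0.40) = -0.2533
z(H) = z(FA) + d' = -0.2533 + 2.00 = 1.7467
hit rate = Φ(1.7467) = 0.9597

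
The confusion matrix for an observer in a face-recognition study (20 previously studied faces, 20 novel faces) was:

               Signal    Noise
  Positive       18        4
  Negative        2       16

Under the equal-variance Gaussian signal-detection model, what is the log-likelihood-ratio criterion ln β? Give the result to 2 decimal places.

H = 18/20 = 0.9000
FA = 4/20 = 0.2000
z(0.9000) = 1.282, z(0.2000) = -0.842
ln β = −½·[z(H)² − z(FA)²] = −0.5 × (1.644 − 0.709) = -0.4675

ln β = -0.47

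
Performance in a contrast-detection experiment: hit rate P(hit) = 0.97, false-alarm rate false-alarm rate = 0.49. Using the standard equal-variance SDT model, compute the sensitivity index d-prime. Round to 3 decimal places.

d-prime = 1.906

z(H) = z(0.97) = 1.8808
z(FA) = z(0.49) = -0.0251
d' = z(H) − z(FA) = 1.8808 − (-0.0251) = 1.9059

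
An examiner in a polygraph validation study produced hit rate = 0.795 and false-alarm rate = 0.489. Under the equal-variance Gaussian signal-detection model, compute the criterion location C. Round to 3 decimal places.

Φ⁻¹(H) = Φ⁻¹(0.795) = 0.8239
Φ⁻¹(FA) = Φ⁻¹(0.489) = -0.0276
c = −½·[z(H) + z(FA)] = −0.5 × (0.8239 + (-0.0276)) = -0.39815
c < 0: the examiner has a liberal response bias.

C = -0.398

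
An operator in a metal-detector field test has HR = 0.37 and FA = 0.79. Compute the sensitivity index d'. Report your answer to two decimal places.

z(H) = -0.332
z(FA) = 0.806
d' = z(H) − z(FA) = -0.332 − 0.806 = -1.138

d' = -1.14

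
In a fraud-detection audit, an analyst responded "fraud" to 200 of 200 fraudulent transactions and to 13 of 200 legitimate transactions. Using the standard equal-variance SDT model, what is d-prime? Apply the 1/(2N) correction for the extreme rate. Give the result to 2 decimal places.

The hit rate is 200/200 = 1, so apply the 1/(2N) correction: H → 1 − 1/(2·200) = 0.99750.
z(H) = z(0.99750) = 2.807
z(FA) = z(0.06500) = -1.514
d' = 2.807 − (-1.514) = 4.321

d-prime = 4.32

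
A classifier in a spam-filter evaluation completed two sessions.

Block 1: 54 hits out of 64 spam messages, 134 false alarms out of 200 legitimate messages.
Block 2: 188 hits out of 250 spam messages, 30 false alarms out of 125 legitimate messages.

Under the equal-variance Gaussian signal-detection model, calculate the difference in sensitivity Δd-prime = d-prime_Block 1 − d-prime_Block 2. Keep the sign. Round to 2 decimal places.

Block 1: z(0.8438) = 1.010, z(0.6700) = 0.440, d' = 0.570
Block 2: z(0.7520) = 0.681, z(0.2400) = -0.706, d' = 1.387
Δd' = d'_Block 1 − d'_Block 2 = 0.570 − 1.387 = -0.817
Block 2 has the higher sensitivity.

Δd-prime = -0.82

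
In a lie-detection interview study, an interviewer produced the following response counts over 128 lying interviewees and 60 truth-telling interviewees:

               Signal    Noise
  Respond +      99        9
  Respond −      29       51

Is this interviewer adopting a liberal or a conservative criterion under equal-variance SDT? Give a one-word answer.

z(H) = 0.750, z(FA) = -1.036
c = −½·(z(H) + z(FA)) = 0.143
c > 0 → conservative criterion (biased toward responding “no”).

conservative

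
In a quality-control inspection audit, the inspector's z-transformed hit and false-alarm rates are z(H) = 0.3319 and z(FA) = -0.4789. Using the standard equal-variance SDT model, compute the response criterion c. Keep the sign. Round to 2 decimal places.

c = −½·[z(H) + z(FA)] = −½·(0.3319 + (-0.4789)) = 0.0735
c > 0: the inspector has a conservative response bias.

c = 0.07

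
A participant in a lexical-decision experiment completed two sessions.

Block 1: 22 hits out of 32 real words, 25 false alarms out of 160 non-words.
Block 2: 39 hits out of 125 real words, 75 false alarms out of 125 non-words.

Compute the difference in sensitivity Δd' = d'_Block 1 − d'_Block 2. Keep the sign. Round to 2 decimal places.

Δd' = 2.24

Block 1: z(0.6875) = 0.489, z(0.1562) = -1.010, d' = 1.499
Block 2: z(0.3120) = -0.490, z(0.6000) = 0.253, d' = -0.743
Δd' = d'_Block 1 − d'_Block 2 = 1.499 − (-0.743) = 2.242
Block 1 has the higher sensitivity.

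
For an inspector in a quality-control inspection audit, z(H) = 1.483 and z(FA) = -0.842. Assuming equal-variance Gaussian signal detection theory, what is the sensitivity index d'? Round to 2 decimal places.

d' = 2.33

d' = z(H) − z(FA) = 1.483 − (-0.842) = 2.325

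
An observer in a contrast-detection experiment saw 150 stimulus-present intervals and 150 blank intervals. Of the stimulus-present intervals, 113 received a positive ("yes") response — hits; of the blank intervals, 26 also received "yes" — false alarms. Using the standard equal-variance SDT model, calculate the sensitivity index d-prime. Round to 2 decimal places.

d-prime = 1.63

H = 113/150 = 0.7533
FA = 26/150 = 0.1733
z(H) = 0.685
z(FA) = -0.941
d' = z(H) − z(FA) = 0.685 − (-0.941) = 1.626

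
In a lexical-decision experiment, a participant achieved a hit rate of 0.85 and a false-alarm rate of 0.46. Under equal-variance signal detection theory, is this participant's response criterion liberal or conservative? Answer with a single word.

z(H) = 1.036, z(FA) = -0.100
c = −½·(z(H) + z(FA)) = -0.468
c < 0 → liberal criterion (biased toward responding “yes”).

liberal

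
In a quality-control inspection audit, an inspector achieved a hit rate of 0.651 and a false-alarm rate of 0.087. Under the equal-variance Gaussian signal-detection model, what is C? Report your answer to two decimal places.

C = 0.49

z(H) = 0.388
z(FA) = -1.359
c = −½·[z(H) + z(FA)] = −0.5 × (0.388 + (-1.359)) = 0.4855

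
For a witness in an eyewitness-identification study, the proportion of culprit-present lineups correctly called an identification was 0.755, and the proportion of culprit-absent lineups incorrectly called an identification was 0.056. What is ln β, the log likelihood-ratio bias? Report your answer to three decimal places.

Φ⁻¹(0.755) = 0.6903, Φ⁻¹(0.056) = -1.5893
ln β = −½·[z(H)² − z(FA)²] = −0.5 × (0.4765 − 2.5259) = 1.0247

ln β = 1.025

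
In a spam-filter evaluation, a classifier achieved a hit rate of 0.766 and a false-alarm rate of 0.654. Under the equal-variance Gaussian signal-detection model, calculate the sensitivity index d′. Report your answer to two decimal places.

z(0.766) = 0.726, z(0.654) = 0.396
d' = z(H) − z(FA) = 0.726 − 0.396 = 0.330

d′ = 0.33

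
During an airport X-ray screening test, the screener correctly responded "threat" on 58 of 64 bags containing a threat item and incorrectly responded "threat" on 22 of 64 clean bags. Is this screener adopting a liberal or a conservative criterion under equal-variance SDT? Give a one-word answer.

z(H) = 1.318, z(FA) = -0.402
c = −½·(z(H) + z(FA)) = -0.458
c < 0 → liberal criterion (biased toward responding “yes”).

liberal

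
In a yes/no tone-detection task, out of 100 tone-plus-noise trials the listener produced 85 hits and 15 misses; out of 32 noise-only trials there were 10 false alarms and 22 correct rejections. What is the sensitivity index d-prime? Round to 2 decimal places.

H = 85/100 = 0.8500
FA = 10/32 = 0.3125
Φ⁻¹(H) = 1.0364
Φ⁻¹(FA) = -0.4888
d' = z(H) − z(FA) = 1.0364 − (-0.4888) = 1.5252

d-prime = 1.53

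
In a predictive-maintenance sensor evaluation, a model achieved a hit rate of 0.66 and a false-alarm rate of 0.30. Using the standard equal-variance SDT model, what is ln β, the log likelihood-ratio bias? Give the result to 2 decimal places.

ln β = 0.05

z(H) = z(0.66) = 0.412
z(FA) = z(0.30) = -0.524
ln β = −½·[z(H)² − z(FA)²] = −0.5 × (0.170 − 0.275) = 0.0525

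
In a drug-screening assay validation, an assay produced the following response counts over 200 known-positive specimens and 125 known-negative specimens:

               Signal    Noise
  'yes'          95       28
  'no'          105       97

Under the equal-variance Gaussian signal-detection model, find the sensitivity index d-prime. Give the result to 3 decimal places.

H = 95/200 = 0.4750
FA = 28/125 = 0.2240
z(0.4750) = -0.0627, z(0.2240) = -0.7588
d' = z(H) − z(FA) = -0.0627 − (-0.7588) = 0.6961

d-prime = 0.696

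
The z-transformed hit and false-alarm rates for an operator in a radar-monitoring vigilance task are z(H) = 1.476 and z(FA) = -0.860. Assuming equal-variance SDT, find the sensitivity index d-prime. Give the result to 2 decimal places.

d-prime = 2.34

d' = z(H) − z(FA) = 1.476 − (-0.860) = 2.336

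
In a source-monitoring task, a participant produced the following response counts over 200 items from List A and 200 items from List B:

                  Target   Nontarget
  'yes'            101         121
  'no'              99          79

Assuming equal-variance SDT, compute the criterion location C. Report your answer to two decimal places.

C = -0.14

H = 101/200 = 0.5050
FA = 121/200 = 0.6050
z(H) = z(0.5050) = 0.0125
z(FA) = z(0.6050) = 0.2663
c = −½·[z(H) + z(FA)] = −0.5 × (0.0125 + 0.2663) = -0.1394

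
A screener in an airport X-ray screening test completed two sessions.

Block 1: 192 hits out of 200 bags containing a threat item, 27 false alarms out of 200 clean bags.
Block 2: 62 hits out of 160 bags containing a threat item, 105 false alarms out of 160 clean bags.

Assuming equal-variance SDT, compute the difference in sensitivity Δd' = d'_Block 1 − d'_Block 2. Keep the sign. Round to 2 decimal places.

Block 1: z(0.9600) = 1.751, z(0.1350) = -1.103, d' = 2.854
Block 2: z(0.3875) = -0.286, z(0.6562) = 0.402, d' = -0.688
Δd' = d'_Block 1 − d'_Block 2 = 2.854 − (-0.688) = 3.542
Block 1 has the higher sensitivity.

Δd' = 3.54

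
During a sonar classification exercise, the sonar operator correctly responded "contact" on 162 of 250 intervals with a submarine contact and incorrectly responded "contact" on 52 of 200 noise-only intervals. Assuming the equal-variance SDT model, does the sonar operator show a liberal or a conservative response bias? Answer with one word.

conservative

z(H) = 0.380, z(FA) = -0.643
c = −½·(z(H) + z(FA)) = 0.1315
c > 0 → conservative criterion (biased toward responding “no”).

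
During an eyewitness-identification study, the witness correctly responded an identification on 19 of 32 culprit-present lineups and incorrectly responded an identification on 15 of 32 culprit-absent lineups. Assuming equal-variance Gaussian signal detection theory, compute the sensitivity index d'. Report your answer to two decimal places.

d' = 0.32

H = 19/32 = 0.5938
FA = 15/32 = 0.4688
z(0.5938) = 0.2373, z(0.4688) = -0.0783
d' = z(H) − z(FA) = 0.2373 − (-0.0783) = 0.3156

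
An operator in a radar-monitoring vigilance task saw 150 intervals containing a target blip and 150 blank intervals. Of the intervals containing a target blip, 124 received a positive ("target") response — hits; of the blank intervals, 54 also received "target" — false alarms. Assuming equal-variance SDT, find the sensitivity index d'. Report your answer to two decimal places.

d' = 1.30

H = 124/150 = 0.8267
FA = 54/150 = 0.3600
z(H) = z(0.8267) = 0.941
z(FA) = z(0.3600) = -0.358
d' = z(H) − z(FA) = 0.941 − (-0.358) = 1.299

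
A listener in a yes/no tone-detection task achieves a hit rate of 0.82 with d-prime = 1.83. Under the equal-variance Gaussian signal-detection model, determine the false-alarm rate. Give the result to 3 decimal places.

z(hit rate) = z(0.82) = 0.9154
z(FA) = z(H) − d' = 0.9154 − 1.83 = -0.9146
false-alarm rate = Φ(-0.9146) = 0.1802

false-alarm rate = 0.180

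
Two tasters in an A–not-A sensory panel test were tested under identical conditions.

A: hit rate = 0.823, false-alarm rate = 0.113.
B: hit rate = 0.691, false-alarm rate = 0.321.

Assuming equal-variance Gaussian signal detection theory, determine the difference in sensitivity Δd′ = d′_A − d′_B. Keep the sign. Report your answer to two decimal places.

A: z(0.823) = 0.927, z(0.113) = -1.211, d' = 2.138
B: z(0.691) = 0.499, z(0.321) = -0.465, d' = 0.964
Δd' = d'_A − d'_B = 2.138 − 0.964 = 1.174
A has the higher sensitivity.

Δd′ = 1.17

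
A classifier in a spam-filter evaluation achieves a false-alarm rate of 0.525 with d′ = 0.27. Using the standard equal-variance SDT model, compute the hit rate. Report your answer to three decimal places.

z(false-alarm rate) = z(0.525) = 0.0627
z(H) = z(FA) + d' = 0.0627 + 0.27 = 0.3327
hit rate = Φ(0.3327) = 0.6303

hit rate = 0.630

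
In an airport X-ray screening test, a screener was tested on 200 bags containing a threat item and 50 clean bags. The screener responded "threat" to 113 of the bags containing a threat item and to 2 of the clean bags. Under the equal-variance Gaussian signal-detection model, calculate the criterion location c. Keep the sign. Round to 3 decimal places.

c = 0.794

H = 113/200 = 0.5650
FA = 2/50 = 0.0400
z(H) = z(0.5650) = 0.1637
z(FA) = z(0.0400) = -1.7507
c = −½·[z(H) + z(FA)] = −0.5 × (0.1637 + (-1.7507)) = 0.7935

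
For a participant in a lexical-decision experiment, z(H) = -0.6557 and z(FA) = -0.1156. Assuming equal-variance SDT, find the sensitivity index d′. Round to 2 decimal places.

d' = z(H) − z(FA) = -0.6557 − (-0.1156) = -0.5401

d′ = -0.54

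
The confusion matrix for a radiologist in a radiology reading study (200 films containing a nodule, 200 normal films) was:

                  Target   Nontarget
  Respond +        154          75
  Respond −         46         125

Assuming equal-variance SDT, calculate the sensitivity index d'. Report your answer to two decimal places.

H = 154/200 = 0.7700
FA = 75/200 = 0.3750
z(H) = z(0.7700) = 0.7388
z(FA) = z(0.3750) = -0.3186
d' = z(H) − z(FA) = 0.7388 − (-0.3186) = 1.0574

d' = 1.06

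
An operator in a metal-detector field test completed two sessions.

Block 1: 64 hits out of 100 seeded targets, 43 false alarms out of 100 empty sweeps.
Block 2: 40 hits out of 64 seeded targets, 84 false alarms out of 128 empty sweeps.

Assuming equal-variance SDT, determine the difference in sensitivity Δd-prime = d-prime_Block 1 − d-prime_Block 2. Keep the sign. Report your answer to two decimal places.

Block 1: z(0.6400) = 0.358, z(0.4300) = -0.176, d' = 0.534
Block 2: z(0.6250) = 0.319, z(0.6562) = 0.402, d' = -0.083
Δd' = d'_Block 1 − d'_Block 2 = 0.534 − (-0.083) = 0.617
Block 1 has the higher sensitivity.

Δd-prime = 0.62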